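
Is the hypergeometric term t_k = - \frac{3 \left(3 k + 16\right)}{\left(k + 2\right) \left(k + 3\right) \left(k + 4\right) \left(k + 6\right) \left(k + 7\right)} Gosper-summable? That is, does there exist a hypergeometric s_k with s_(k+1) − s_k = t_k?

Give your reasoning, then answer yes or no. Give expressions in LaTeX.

r(k) = (k + 2)*(k + 6)*(3*k + 19)/((k + 5)*(k + 8)*(3*k + 16)) after simplifying.
Take A(k)=k + 2, B(k)=k + 8, C(k)=k**2 + 31*k/3 + 80/3.
Set up (k + 2)·f(k+1) − (k + 7)·f(k) − (k**2 + 31*k/3 + 80/3) = 0.
Degrees (1,1,2) ⇒ d ≤ 5.
Solve for f: f(k) = k*(k + 4)*(k + 5)*(k**2 + 11*k + 36)/108 (degree 5 ≤ 5).
R(k) = B(k−1)·f(k)/C(k) = k*(k + 4)*(k + 7)*(k**2 + 11*k + 36)/(36*(3*k + 16)); s_k = R·t_k = k*(-k**2 - 11*k - 36)/(12*(k**3 + 11*k**2 + 36*k + 36)).
Verify: 3*(-3*k - 16)/(k**5 + 22*k**4 + 185*k**3 + 740*k**2 + 1404*k + 1008) matches t_k.

Yes. s_k = \frac{k \left(- k^{2} - 11 k - 36\right)}{12 \left(k^{3} + 11 k^{2} + 36 k + 36\right)}.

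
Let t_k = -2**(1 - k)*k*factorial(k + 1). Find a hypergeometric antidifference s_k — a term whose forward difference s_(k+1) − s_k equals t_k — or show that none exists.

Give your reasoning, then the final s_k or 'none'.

Compute t_(k+1)/t_k: get (k + 1)*(k + 2)/(2*k).
Take A(k)=k/2 + 1, B(k)=1, C(k)=k.
Need (k/2 + 1)·f(k+1) − (1)·f(k) = k.
From deg A=1, deg B=0, deg C=1: d=0.
Coefficient equations give f(k) = 2.
So s_k = (B(k−1)f/C)·t_k = (2/k)·t_k = -2**(2 - k)*factorial(k + 1).
Check: Δs_k = -2**(1 - k)*k*factorial(k + 1). ✓

s_k = -2**(2 - k)*factorial(k + 1)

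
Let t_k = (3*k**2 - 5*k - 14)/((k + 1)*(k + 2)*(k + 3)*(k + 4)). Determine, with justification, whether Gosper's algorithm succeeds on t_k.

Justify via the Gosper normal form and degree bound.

t_(k+1)/t_k = (k + 1)*(5*k - 3*(k + 1)**2 + 19)/((k + 5)*(-3*k**2 + 5*k + 14)).
Normal form (A,B,C) = (k + 1, k + 5, k**2 - 5*k/3 - 14/3).
Solve (k + 1)·f(k+1) − (k + 4)·f(k) = k**2 - 5*k/3 - 14/3.
From deg A=1, deg B=1, deg C=2: d=3.
Coefficient equations give f(k) = -k*(k**2 + 12*k + 15)/6.
Certificate R = B(k−1)f/C = -k*(k + 4)*(k**2 + 12*k + 15)/(2*(3*k**2 - 5*k - 14)) gives s_k = k*(-k**2 - 12*k - 15)/(2*(k + 1)*(k + 2)*(k + 3)).
Check: Δs_k = (3*k**2 - 5*k - 14)/(k**4 + 10*k**3 + 35*k**2 + 50*k + 24). ✓

Yes. s_k = k*(-k**2 - 12*k - 15)/(2*(k + 1)*(k + 2)*(k + 3)).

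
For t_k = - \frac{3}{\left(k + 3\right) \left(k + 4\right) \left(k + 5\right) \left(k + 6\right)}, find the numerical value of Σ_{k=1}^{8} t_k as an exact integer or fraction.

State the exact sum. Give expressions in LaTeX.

Compute t_(k+1)/t_k: get (k + 3)/(k + 7).
Factor: A=k + 3; B=k + 7; C=1.
f must satisfy (k + 3)·f(k+1) − (k + 6)·f(k) = 1.
d = 3 from the (1,1,0) case.
Coefficient equations give f(k) = k*(k**2 + 12*k + 47)/180.
Certificate R = B(k−1)f/C = k*(k + 6)*(k**2 + 12*k + 47)/180 gives s_k = k*(-k**2 - 12*k - 47)/(60*(k + 3)*(k + 4)*(k + 5)).
s_(k+1) − s_k = -3/(k**4 + 18*k**3 + 119*k**2 + 342*k + 360) = t_k.
Evaluate s at k=9 and k=1: -59/3640 and -1/120; difference -43/5460.

Σ = -43/5460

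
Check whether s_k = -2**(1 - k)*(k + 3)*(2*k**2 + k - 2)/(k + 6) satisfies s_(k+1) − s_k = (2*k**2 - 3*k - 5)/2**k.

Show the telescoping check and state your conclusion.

Invalid: residual 3*(-2*k**3 - 13*k**2 + 21*k + 34)/(2**k*(k**2 + 13*k + 42)) ≠ 0.

s_(k+1) = -(k + 4)*(k + 2*(k + 1)**2 - 1)/(2**k*(k + 7))
s_(k+1) − s_k = (2*k**4 + 17*k**3 + k**2 - 128*k - 108)/(2**k*(k**2 + 13*k + 42))
(s_(k+1) − s_k) − t_k = 3*(-2*k**3 - 13*k**2 + 21*k + 34)/(2**k*(k**2 + 13*k + 42))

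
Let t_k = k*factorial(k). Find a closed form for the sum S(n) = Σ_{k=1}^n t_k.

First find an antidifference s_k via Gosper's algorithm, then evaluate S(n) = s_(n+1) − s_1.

r(k) = (k + 1)**2/k after simplifying.
Gosper form: A/B · C(k+1)/C(k) with A=k + 1, B=1, C=k.
f must satisfy (k + 1)·f(k+1) − (1)·f(k) = k.
Bound: deg f ≤ 0.
Solving with deg f ≤ 0: f(k) = 1.
Certificate R = B(k−1)f/C = 1/k gives s_k = factorial(k).
Check: Δs_k = k*factorial(k). ✓
Evaluate: s_(n+1) = factorial(n + 1); subtract s_(1) = 1 ⇒ S(n) = n*factorial(n) + factorial(n) - 1.

S(n) = n*factorial(n) + factorial(n) - 1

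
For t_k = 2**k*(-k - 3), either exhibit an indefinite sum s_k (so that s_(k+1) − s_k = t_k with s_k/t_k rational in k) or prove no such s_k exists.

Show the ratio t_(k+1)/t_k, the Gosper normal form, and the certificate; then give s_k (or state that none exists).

s_k = 2**k*(-k - 1)

r(k) = 2*(k + 4)/(k + 3) after simplifying.
So A=2 and B=1, with C=k + 3.
f must satisfy (2)·f(k+1) − (1)·f(k) = k + 3.
Degrees (0,0,1) ⇒ d ≤ 1.
Match coefficients ⇒ f(k) = k + 1.
Then R = B(k−1)f/C = (k + 1)/(k + 3), so s_k = R(k)·t_k = 2**k*(-k - 1).
Verify: 2**k*(-k - 3) matches t_k.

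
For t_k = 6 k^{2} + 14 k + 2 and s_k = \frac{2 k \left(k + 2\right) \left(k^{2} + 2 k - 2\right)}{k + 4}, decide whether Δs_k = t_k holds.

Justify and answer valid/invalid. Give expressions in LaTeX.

Invalid: residual \frac{4 \left(- 2 k^{3} - 17 k^{2} - 31 k - 4\right)}{k^{2} + 9 k + 20} ≠ 0.

s_(k+1) = 2*(k + 1)*(k + 3)*(2*k + (k + 1)**2)/(k + 5)
s_(k+1) − s_k = 6*(k**4 + 10*k**3 + 30*k**2 + 29*k + 4)/(k**2 + 9*k + 20)
(s_(k+1) − s_k) − t_k = 4*(-2*k**3 - 17*k**2 - 31*k - 4)/(k**2 + 9*k + 20)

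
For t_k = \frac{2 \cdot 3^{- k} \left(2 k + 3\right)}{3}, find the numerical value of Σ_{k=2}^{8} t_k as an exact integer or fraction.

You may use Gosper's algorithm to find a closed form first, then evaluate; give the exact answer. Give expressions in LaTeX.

Σ = 17474/19683

t_(k+1)/t_k = (2*k + 5)/(3*(2*k + 3)).
Take A(k)=1/3, B(k)=1, C(k)=k + 3/2.
Set up (1/3)·f(k+1) − (1)·f(k) − (k + 3/2) = 0.
Degrees (0,0,1) ⇒ d ≤ 1.
Solving with deg f ≤ 1: f(k) = -3*(k + 2)/2.
Certificate R = B(k−1)f/C = -3*(k + 2)/(2*k + 3) gives s_k = 2*(-k - 2)/3**k.
Check: Δs_k = 2*(2*k + 3)/(3*3**k). ✓
Evaluate s at k=9 and k=2: -22/19683 and -8/9; difference 17474/19683.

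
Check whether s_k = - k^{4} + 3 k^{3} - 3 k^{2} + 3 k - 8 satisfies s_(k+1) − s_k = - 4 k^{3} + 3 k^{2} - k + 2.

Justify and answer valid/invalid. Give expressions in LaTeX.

valid (s_(k+1) − s_k reduces to t_k)

s_(k+1) = -k**4 - k**3 + 2*k - 6
s_(k+1) − s_k = -4*k**3 + 3*k**2 - k + 2
(s_(k+1) − s_k) − t_k = 0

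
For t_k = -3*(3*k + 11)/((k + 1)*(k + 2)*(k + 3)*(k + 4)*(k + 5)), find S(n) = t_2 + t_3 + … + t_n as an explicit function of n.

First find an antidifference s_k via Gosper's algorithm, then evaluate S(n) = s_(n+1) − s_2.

r(k) = (k + 1)*(3*k + 14)/((k + 6)*(3*k + 11)) after simplifying.
Gosper form: A/B · C(k+1)/C(k) with A=k + 1, B=k + 6, C=k + 11/3.
Set up (k + 1)·f(k+1) − (k + 5)·f(k) − (k + 11/3) = 0.
Degrees (1,1,1) ⇒ d ≤ 4.
A polynomial solution: f(k) = k*(k + 3)*(k**2 + 7*k + 14)/24.
Then R = B(k−1)f/C = k*(k + 3)*(k + 5)*(k**2 + 7*k + 14)/(8*(3*k + 11)), so s_k = R(k)·t_k = 3*k*(-k**2 - 7*k - 14)/(8*(k**3 + 7*k**2 + 14*k + 8)).
Δs = 3*(-3*k - 11)/(k**5 + 15*k**4 + 85*k**3 + 225*k**2 + 274*k + 120), as required.
Evaluate: s_(n+1) = 3*(-n**3 - 10*n**2 - 31*n - 22)/(8*(n**3 + 10*n**2 + 31*n + 30)); subtract s_(2) = -1/3 ⇒ S(n) = (-n**3 - 10*n**2 - 31*n + 42)/(24*(n**3 + 10*n**2 + 31*n + 30)).

S(n) = (-n**3 - 10*n**2 - 31*n + 42)/(24*(n**3 + 10*n**2 + 31*n + 30))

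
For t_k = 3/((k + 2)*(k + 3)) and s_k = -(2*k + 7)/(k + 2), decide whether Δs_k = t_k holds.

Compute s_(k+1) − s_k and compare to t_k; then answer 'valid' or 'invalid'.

Valid: the claim telescopes to t_k.

s_(k+1) = (-2*k - 9)/(k + 3)
s_(k+1) − s_k = 3/(k**2 + 5*k + 6)
(s_(k+1) − s_k) − t_k = 0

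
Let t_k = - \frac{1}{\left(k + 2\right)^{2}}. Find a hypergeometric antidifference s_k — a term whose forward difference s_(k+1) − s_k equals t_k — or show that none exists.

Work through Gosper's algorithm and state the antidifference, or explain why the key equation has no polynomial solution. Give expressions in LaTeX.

t_(k+1)/t_k = (k + 2)**2/(k + 3)**2.
So A=k**2 + 4*k + 4 and B=k**2 + 6*k + 9, with C=1.
Key eq: (k**2 + 4*k + 4)·f(k+1) = (k**2 + 4*k + 4)·f(k) + (1).
Bound: deg f ≤ 0.
f = c0 ⇒ A·f(k+1) − B(k−1)·f(k) − C = -1. The system {-1 = 0} is inconsistent; no antidifference.

not Gosper-summable; s_k does not exist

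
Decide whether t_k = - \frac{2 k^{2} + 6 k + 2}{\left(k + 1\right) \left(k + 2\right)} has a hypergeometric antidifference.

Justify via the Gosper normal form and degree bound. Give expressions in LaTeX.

t_(k+1)/t_k = (k + 1)*(3*k + (k + 1)**2 + 4)/((k + 3)*(k**2 + 3*k + 1)).
So A=k + 1 and B=k + 3, with C=k**2 + 3*k + 1.
Solve (k + 1)·f(k+1) − (k + 2)·f(k) = k**2 + 3*k + 1.
Degrees (1,1,2) ⇒ d ≤ 2.
A polynomial solution: f(k) = k**2.
Certificate R = B(k−1)f/C = k**2*(k + 2)/(k**2 + 3*k + 1) gives s_k = -2*k**2/(k + 1).
Δs = 2*(-k**2 - 3*k - 1)/(k**2 + 3*k + 2), as required.

Yes. s_k = - \frac{2 k^{2}}{k + 1}.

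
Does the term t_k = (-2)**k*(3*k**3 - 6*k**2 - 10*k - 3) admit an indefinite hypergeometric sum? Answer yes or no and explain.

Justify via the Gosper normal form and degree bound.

r(k) = 2*(-3*k**3 - 3*k**2 + 13*k + 16)/(3*k**3 - 6*k**2 - 10*k - 3) after simplifying.
Gosper form: A/B · C(k+1)/C(k) with A=-2, B=1, C=k**3 - 2*k**2 - 10*k/3 - 1.
Key eq: (-2)·f(k+1) = (1)·f(k) + (k**3 - 2*k**2 - 10*k/3 - 1).
d = 3 from the (0,0,3) case.
A polynomial solution: f(k) = -(k**3 - 4*k**2 + 1)/3.
So s_k = (B(k−1)f/C)·t_k = (-(k**3 - 4*k**2 + 1)/(3*k**3 - 6*k**2 - 10*k - 3))·t_k = (-2)**k*(-k**3 + 4*k**2 - 1).
Verify: (-2)**k*(3*k**3 - 6*k**2 - 10*k - 3) matches t_k.

Yes. s_k = (-2)**k*(-k**3 + 4*k**2 - 1).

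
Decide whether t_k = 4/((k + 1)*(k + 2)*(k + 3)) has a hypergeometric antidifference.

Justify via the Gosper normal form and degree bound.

The ratio is (k + 1)/(k + 4).
So A=k + 1 and B=k + 4, with C=1.
Set up (k + 1)·f(k+1) − (k + 3)·f(k) − (1) = 0.
Bound: deg f ≤ 2.
Match coefficients ⇒ f(k) = k*(k + 3)/4.
Certificate R = B(k−1)f/C = k*(k + 3)**2/4 gives s_k = k*(k + 3)/((k + 1)*(k + 2)).
s_(k+1) − s_k = 4/(k**3 + 6*k**2 + 11*k + 6) = t_k.

Yes. s_k = k*(k + 3)/((k + 1)*(k + 2)).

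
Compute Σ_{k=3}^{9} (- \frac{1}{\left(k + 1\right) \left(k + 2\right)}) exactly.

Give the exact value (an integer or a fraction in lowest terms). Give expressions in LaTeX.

t_(k+1)/t_k = (k + 1)/(k + 3).
So A=k + 1 and B=k + 3, with C=1.
Solve (k + 1)·f(k+1) − (k + 2)·f(k) = 1.
deg f ≤ 1 (via 1,1,0).
Match coefficients ⇒ f(k) = k.
Then R = B(k−1)f/C = k*(k + 2), so s_k = R(k)·t_k = -k/(k + 1).
Verify: -1/(k**2 + 3*k + 2) matches t_k.
Sum = s_(10) − s_(3); s_(10) = -10/11, s_(3) = -3/4 ⇒ -7/44.

Σ = -7/44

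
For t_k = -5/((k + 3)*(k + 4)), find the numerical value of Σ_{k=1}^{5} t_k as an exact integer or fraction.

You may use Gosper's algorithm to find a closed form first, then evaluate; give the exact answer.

Ratio r(k) = (k + 3)/(k + 5).
Normal form (A,B,C) = (k + 3, k + 5, 1).
Need (k + 3)·f(k+1) − (k + 4)·f(k) = 1.
From deg A=1, deg B=1, deg C=0: d=1.
Solve for f: f(k) = k/3 (degree 1 ≤ 1).
Get s_k = R·t_k = -5*k/(3*k + 9) with R(k) = B(k−1)f(k)/C(k) = k*(k + 4)/3.
Check: Δs_k = -5/(k**2 + 7*k + 12). ✓
Evaluate s at k=6 and k=1: -10/9 and -5/12; difference -25/36.

Σ = -25/36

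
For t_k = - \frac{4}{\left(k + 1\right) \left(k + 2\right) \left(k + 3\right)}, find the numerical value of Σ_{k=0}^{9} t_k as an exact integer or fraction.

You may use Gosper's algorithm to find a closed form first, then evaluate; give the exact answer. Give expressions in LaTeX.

Σ = -65/66

r(k) = (k + 1)/(k + 4) after simplifying.
Gosper form: A/B · C(k+1)/C(k) with A=k + 1, B=k + 4, C=1.
Solve (k + 1)·f(k+1) − (k + 3)·f(k) = 1.
deg f ≤ 2 (via 1,1,0).
Coefficient equations give f(k) = k*(k + 3)/4.
R(k) = B(k−1)·f(k)/C(k) = k*(k + 3)**2/4; s_k = R·t_k = k*(-k - 3)/((k + 1)*(k + 2)).
Verify: -4/(k**3 + 6*k**2 + 11*k + 6) matches t_k.
Evaluate s at k=10 and k=0: -65/66 and 0; difference -65/66.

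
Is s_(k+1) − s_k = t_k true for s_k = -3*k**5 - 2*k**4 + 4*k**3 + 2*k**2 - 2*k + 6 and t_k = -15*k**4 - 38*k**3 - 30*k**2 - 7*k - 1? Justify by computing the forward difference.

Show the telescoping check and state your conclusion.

s_(k+1) = -3*k**5 - 17*k**4 - 34*k**3 - 28*k**2 - 9*k + 5
s_(k+1) − s_k = -15*k**4 - 38*k**3 - 30*k**2 - 7*k - 1
(s_(k+1) − s_k) − t_k = 0

Valid — Δs_k = t_k.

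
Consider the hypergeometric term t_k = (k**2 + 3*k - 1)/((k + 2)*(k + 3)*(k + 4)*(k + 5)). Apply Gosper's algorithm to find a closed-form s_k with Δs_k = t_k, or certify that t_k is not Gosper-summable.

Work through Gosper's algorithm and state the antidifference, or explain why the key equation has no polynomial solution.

Compute t_(k+1)/t_k: get (k + 2)*(3*k + (k + 1)**2 + 2)/((k + 6)*(k**2 + 3*k - 1)).
Factor: A=k + 2; B=k + 6; C=k**2 + 3*k - 1.
Solve (k + 2)·f(k+1) − (k + 5)·f(k) = k**2 + 3*k - 1.
Degrees (1,1,2) ⇒ d ≤ 3.
Match coefficients ⇒ f(k) = k*(k - 2)*(k + 3)/8.
R(k) = B(k−1)·f(k)/C(k) = k*(k - 2)*(k + 3)*(k + 5)/(8*(k**2 + 3*k - 1)); s_k = R·t_k = k*(k - 2)/(8*(k**2 + 6*k + 8)).
s_(k+1) − s_k = (k**2 + 3*k - 1)/(k**4 + 14*k**3 + 71*k**2 + 154*k + 120) = t_k.

s_k = k*(k - 2)/(8*(k**2 + 6*k + 8))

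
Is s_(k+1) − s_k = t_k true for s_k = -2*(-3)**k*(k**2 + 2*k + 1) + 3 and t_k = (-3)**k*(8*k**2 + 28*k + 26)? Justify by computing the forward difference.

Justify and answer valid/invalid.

s_(k+1) = 6*(-3)**k*(2*k + (k + 1)**2 + 3) + 3
s_(k+1) − s_k = (-3)**k*(8*k**2 + 28*k + 26)
(s_(k+1) − s_k) − t_k = 0

Valid — Δs_k = t_k.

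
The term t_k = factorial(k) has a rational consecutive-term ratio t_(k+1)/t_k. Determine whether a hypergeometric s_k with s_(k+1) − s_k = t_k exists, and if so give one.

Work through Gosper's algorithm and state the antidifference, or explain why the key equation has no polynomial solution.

t_(k+1)/t_k = k + 1.
So A=k + 1 and B=1, with C=1.
Need (k + 1)·f(k+1) − (1)·f(k) = 1.
Bound: deg f ≤ -1.
Bound -1 < 0, so the key equation has no polynomial solution.

none (Gosper's algorithm certifies no s_k)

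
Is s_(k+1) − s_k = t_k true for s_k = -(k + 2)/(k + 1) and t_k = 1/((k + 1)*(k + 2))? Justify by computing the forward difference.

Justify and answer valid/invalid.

valid (s_(k+1) − s_k reduces to t_k)

s_(k+1) = (-k - 3)/(k + 2)
s_(k+1) − s_k = 1/(k**2 + 3*k + 2)
(s_(k+1) − s_k) − t_k = 0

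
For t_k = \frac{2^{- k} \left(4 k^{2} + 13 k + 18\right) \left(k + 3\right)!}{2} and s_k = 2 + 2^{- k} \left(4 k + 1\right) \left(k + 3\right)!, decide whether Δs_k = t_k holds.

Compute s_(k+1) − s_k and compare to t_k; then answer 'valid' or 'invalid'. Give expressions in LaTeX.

s_(k+1) = 2**(-k - 1)*(4*k + 5)*factorial(k + 4) + 2
s_(k+1) − s_k = (4*k**2 + 13*k + 18)*factorial(k + 3)/(2*2**k)
(s_(k+1) − s_k) − t_k = 0

valid; difference matches t_k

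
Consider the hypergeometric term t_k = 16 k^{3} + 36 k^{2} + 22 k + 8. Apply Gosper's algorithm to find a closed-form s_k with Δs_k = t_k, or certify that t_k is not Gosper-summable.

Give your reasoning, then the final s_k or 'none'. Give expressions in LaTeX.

s_k = k \left(4 k^{3} + 4 k^{2} - 3 k + 3\right)

r(k) = (8*k**3 + 42*k**2 + 71*k + 41)/(8*k**3 + 18*k**2 + 11*k + 4) after simplifying.
Factor: A=1; B=1; C=k**3 + 9*k**2/4 + 11*k/8 + 1/2.
Set up (1)·f(k+1) − (1)·f(k) − (k**3 + 9*k**2/4 + 11*k/8 + 1/2) = 0.
Degrees (0,0,3) ⇒ d ≤ 4.
Match coefficients ⇒ f(k) = k*(4*k**3 + 4*k**2 - 3*k + 3)/16.
Then R = B(k−1)f/C = k*(4*k**3 + 4*k**2 - 3*k + 3)/(2*(8*k**3 + 18*k**2 + 11*k + 4)), so s_k = R(k)·t_k = k*(4*k**3 + 4*k**2 - 3*k + 3).
Δs = 16*k**3 + 36*k**2 + 22*k + 8, as required.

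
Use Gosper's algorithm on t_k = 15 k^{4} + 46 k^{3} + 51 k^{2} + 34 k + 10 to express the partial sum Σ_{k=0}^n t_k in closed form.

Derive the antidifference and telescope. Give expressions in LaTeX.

Compute t_(k+1)/t_k: get (15*k**4 + 106*k**3 + 279*k**2 + 334*k + 156)/(15*k**4 + 46*k**3 + 51*k**2 + 34*k + 10).
So A=1 and B=1, with C=k**4 + 46*k**3/15 + 17*k**2/5 + 34*k/15 + 2/3.
Key eq: (1)·f(k+1) = (1)·f(k) + (k**4 + 46*k**3/15 + 17*k**2/5 + 34*k/15 + 2/3).
From deg A=0, deg B=0, deg C=4: d=5.
Solve for f: f(k) = k*(3*k**4 + 4*k**3 - k**2 + 3*k + 1)/15 (degree 5 ≤ 5).
Get s_k = R·t_k = k*(3*k**4 + 4*k**3 - k**2 + 3*k + 1) with R(k) = B(k−1)f(k)/C(k) = k*(3*k**4 + 4*k**3 - k**2 + 3*k + 1)/(15*k**4 + 46*k**3 + 51*k**2 + 34*k + 10).
Verify: 15*k**4 + 46*k**3 + 51*k**2 + 34*k + 10 matches t_k.
Evaluate: s_(n+1) = 3*n**5 + 19*n**4 + 45*n**3 + 54*n**2 + 35*n + 10; subtract s_(0) = 0 ⇒ S(n) = 3*n**5 + 19*n**4 + 45*n**3 + 54*n**2 + 35*n + 10.

S(n) = 3 n^{5} + 19 n^{4} + 45 n^{3} + 54 n^{2} + 35 n + 10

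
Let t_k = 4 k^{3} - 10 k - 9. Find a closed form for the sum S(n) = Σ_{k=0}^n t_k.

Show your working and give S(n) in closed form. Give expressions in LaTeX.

Ratio r(k) = (10*k - 4*(k + 1)**3 + 19)/(-4*k**3 + 10*k + 9).
Normal form (A,B,C) = (1, 1, k**3 - 5*k/2 - 9/4).
Need (1)·f(k+1) − (1)·f(k) = k**3 - 5*k/2 - 9/4.
Degrees (0,0,3) ⇒ d ≤ 4.
Match coefficients ⇒ f(k) = k*(k**3 - 2*k**2 - 4*k - 4)/4.
Get s_k = R·t_k = k*(k**3 - 2*k**2 - 4*k - 4) with R(k) = B(k−1)f(k)/C(k) = k*(k**3 - 2*k**2 - 4*k - 4)/(4*k**3 - 10*k - 9).
Check: Δs_k = 4*k**3 - 10*k - 9. ✓
Telescope: S(n) = s_(n+1) − s_(0) = n**4 + 2*n**3 - 4*n**2 - 14*n - 9 − (0) = n**4 + 2*n**3 - 4*n**2 - 14*n - 9.

S(n) = n^{4} + 2 n^{3} - 4 n^{2} - 14 n - 9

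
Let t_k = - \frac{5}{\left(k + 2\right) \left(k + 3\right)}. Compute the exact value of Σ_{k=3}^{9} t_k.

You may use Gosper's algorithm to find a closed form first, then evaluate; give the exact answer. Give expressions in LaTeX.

Step 1: r(k) = (k + 2)/(k + 4).
Factor: A=k + 2; B=k + 4; C=1.
Set up (k + 2)·f(k+1) − (k + 3)·f(k) − (1) = 0.
d = 1 from the (1,1,0) case.
Coefficient equations give f(k) = k/2.
Certificate R = B(k−1)f/C = k*(k + 3)/2 gives s_k = -5*k/(2*k + 4).
Δs = -5/(k**2 + 5*k + 6), as required.
Sum = s_(10) − s_(3); s_(10) = -25/12, s_(3) = -3/2 ⇒ -7/12.

Σ = -7/12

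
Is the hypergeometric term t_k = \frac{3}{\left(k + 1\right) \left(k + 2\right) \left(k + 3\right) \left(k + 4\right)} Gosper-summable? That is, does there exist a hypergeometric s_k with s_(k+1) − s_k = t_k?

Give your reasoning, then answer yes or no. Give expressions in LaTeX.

Yes. s_k = \frac{k \left(k^{2} + 6 k + 11\right)}{6 \left(k + 1\right) \left(k + 2\right) \left(k + 3\right)}.

t_(k+1)/t_k = (k + 1)/(k + 5).
A = k + 1, B = k + 5, C = 1.
Key eq: (k + 1)·f(k+1) = (k + 4)·f(k) + (1).
Degrees (1,1,0) ⇒ d ≤ 3.
A polynomial solution: f(k) = k*(k**2 + 6*k + 11)/18.
R(k) = B(k−1)·f(k)/C(k) = k*(k + 4)*(k**2 + 6*k + 11)/18; s_k = R·t_k = k*(k**2 + 6*k + 11)/(6*(k + 1)*(k + 2)*(k + 3)).
s_(k+1) − s_k = 3/(k**4 + 10*k**3 + 35*k**2 + 50*k + 24) = t_k.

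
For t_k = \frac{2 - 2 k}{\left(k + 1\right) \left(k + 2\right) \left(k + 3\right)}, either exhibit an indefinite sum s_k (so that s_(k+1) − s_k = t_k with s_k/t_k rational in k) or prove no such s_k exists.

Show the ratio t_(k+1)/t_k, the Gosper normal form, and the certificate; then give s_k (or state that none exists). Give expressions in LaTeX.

Compute t_(k+1)/t_k: get k*(k + 1)/((k - 1)*(k + 4)).
A = k + 1, B = k + 4, C = k - 1.
Set up (k + 1)·f(k+1) − (k + 3)·f(k) − (k - 1) = 0.
From deg A=1, deg B=1, deg C=1: d=2.
A polynomial solution: f(k) = -k.
So s_k = (B(k−1)f/C)·t_k = (-k*(k + 3)/(k - 1))·t_k = 2*k/((k + 1)*(k + 2)).
Verify: 2*(1 - k)/(k**3 + 6*k**2 + 11*k + 6) matches t_k.

s_k = \frac{2 k}{\left(k + 1\right) \left(k + 2\right)}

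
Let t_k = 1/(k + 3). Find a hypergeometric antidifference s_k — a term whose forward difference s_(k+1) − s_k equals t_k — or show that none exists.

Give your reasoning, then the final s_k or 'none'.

none — t_k is not Gosper-summable

t_(k+1)/t_k = (k + 3)/(k + 4).
So A=k + 3 and B=k + 4, with C=1.
Solve (k + 3)·f(k+1) − (k + 3)·f(k) = 1.
Degrees (1,1,0) ⇒ d ≤ 0.
f = c0 ⇒ A·f(k+1) − B(k−1)·f(k) − C = -1. The system {-1 = 0} is inconsistent; no antidifference.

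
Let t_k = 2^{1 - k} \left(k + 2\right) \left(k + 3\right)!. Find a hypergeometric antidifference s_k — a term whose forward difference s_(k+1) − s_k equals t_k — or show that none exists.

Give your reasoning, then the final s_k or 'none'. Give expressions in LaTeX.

s_k = 2^{2 - k} \left(k + 3\right)!

Step 1: r(k) = (k + 3)*(k + 4)/(2*(k + 2)).
Gosper form: A/B · C(k+1)/C(k) with A=k/2 + 2, B=1, C=k + 2.
f must satisfy (k/2 + 2)·f(k+1) − (1)·f(k) = k + 2.
d = 0 from the (1,0,1) case.
Coefficient equations give f(k) = 2.
Certificate R = B(k−1)f/C = 2/(k + 2) gives s_k = 2**(2 - k)*factorial(k + 3).
Verify: 2**(1 - k)*(k + 2)*factorial(k + 3) matches t_k.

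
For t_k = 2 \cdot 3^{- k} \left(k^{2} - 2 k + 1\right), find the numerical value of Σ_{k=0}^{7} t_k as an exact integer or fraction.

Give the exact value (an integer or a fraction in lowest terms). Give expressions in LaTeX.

Σ = 2168/729

The ratio is k**2/(3*(k**2 - 2*k + 1)).
So A=1/3 and B=1, with C=k**2 - 2*k + 1.
Need (1/3)·f(k+1) − (1)·f(k) = k**2 - 2*k + 1.
Bound: deg f ≤ 2.
Solving with deg f ≤ 2: f(k) = -3*(k**2 - k + 1)/2.
Certificate R = B(k−1)f/C = -3*(k**2 - k + 1)/(2*(k - 1)**2) gives s_k = 3**(1 - k)*(-k**2 + k - 1).
s_(k+1) − s_k = 2*(k**2 - 2*k + 1)/3**k = t_k.
Evaluate s at k=8 and k=0: -19/729 and -3; difference 2168/729.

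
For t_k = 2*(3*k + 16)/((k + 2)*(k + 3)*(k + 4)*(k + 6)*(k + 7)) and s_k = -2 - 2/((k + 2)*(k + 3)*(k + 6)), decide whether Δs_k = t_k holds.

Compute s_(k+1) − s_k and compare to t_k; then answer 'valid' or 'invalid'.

valid (s_(k+1) − s_k reduces to t_k)

s_(k+1) = -2 - 2/((k + 3)*(k + 4)*(k + 7))
s_(k+1) − s_k = 2*(3*k + 16)/(k**5 + 22*k**4 + 185*k**3 + 740*k**2 + 1404*k + 1008)
(s_(k+1) − s_k) − t_k = 0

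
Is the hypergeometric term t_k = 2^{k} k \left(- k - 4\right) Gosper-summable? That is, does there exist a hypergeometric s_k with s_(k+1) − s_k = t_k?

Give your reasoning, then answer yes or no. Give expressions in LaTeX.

Yes. s_k = 2^{k} \left(2 - k^{2}\right).

Ratio r(k) = 2*(k + 1)*(k + 5)/(k*(k + 4)).
So A=2 and B=1, with C=k**2 + 4*k.
Solve (2)·f(k+1) − (1)·f(k) = k**2 + 4*k.
From deg A=0, deg B=0, deg C=2: d=2.
Coefficient equations give f(k) = k**2 - 2.
Get s_k = R·t_k = 2**k*(2 - k**2) with R(k) = B(k−1)f(k)/C(k) = (k**2 - 2)/(k*(k + 4)).
Check: Δs_k = 2**k*k*(-k - 4). ✓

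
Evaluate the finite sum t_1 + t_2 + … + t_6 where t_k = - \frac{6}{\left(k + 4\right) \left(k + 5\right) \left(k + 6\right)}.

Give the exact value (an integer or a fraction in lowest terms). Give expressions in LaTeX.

Σ = -17/220

The ratio is (k + 4)/(k + 7).
Factor: A=k + 4; B=k + 7; C=1.
Key eq: (k + 4)·f(k+1) = (k + 6)·f(k) + (1).
Bound: deg f ≤ 2.
Match coefficients ⇒ f(k) = k*(k + 9)/40.
R(k) = B(k−1)·f(k)/C(k) = k*(k + 6)*(k + 9)/40; s_k = R·t_k = 3*k*(-k - 9)/(20*(k + 4)*(k + 5)).
Check: Δs_k = -6/(k**3 + 15*k**2 + 74*k + 120). ✓
Telescoping: Σ = s_(7) − s_(1) = -7/55 − (-1/20) = -17/220.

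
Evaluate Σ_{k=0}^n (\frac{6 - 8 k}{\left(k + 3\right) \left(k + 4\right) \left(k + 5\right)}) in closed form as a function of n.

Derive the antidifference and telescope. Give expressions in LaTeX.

The ratio is (k + 3)*(4*k + 1)/((k + 6)*(4*k - 3)).
Normal form (A,B,C) = (k + 3, k + 6, k - 3/4).
Solve (k + 3)·f(k+1) − (k + 5)·f(k) = k - 3/4.
deg f ≤ 2 (via 1,1,1).
Solving with deg f ≤ 2: f(k) = k*(3*k - 11)/32.
Then R = B(k−1)f/C = k*(k + 5)*(3*k - 11)/(8*(4*k - 3)), so s_k = R(k)·t_k = -k*(3*k - 11)/(4*(k + 3)*(k + 4)).
s_(k+1) − s_k = 2*(3 - 4*k)/(k**3 + 12*k**2 + 47*k + 60) = t_k.
Telescope: S(n) = s_(n+1) − s_(0) = (-3*n**2 + 5*n + 8)/(4*(n**2 + 9*n + 20)) − (0) = (-3*n**2 + 5*n + 8)/(4*(n**2 + 9*n + 20)).

S(n) = \frac{- 3 n^{2} + 5 n + 8}{4 \left(n^{2} + 9 n + 20\right)}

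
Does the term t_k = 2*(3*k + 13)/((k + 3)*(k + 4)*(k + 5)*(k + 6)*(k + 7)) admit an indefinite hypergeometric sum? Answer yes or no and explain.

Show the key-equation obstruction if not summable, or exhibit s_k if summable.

t_(k+1)/t_k = (k + 3)*(3*k + 16)/((k + 8)*(3*k + 13)).
Normal form (A,B,C) = (k + 3, k + 8, k + 13/3).
f must satisfy (k + 3)·f(k+1) − (k + 7)·f(k) = k + 13/3.
d = 4 from the (1,1,1) case.
A polynomial solution: f(k) = k*(k + 4)*(k**2 + 14*k + 63)/270.
So s_k = (B(k−1)f/C)·t_k = (k*(k + 4)*(k + 7)*(k**2 + 14*k + 63)/(90*(3*k + 13)))·t_k = k*(k**2 + 14*k + 63)/(45*(k**3 + 14*k**2 + 63*k + 90)).
Check: Δs_k = 2*(3*k + 13)/(k**5 + 25*k**4 + 245*k**3 + 1175*k**2 + 2754*k + 2520). ✓

Yes. s_k = k*(k**2 + 14*k + 63)/(45*(k**3 + 14*k**2 + 63*k + 90)).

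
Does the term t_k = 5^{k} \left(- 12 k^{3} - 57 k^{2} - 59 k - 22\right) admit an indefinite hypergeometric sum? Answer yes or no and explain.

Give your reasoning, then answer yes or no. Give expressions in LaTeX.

Step 1: r(k) = 5*(12*k**3 + 93*k**2 + 209*k + 150)/(12*k**3 + 57*k**2 + 59*k + 22).
Gosper form: A/B · C(k+1)/C(k) with A=5, B=1, C=k**3 + 19*k**2/4 + 59*k/12 + 11/6.
Need (5)·f(k+1) − (1)·f(k) = k**3 + 19*k**2/4 + 59*k/12 + 11/6.
d = 3 from the (0,0,3) case.
Solve for f: f(k) = (3*k**3 + 3*k**2 - 4*k + 3)/12 (degree 3 ≤ 3).
Then R = B(k−1)f/C = (3*k**3 + 3*k**2 - 4*k + 3)/(12*k**3 + 57*k**2 + 59*k + 22), so s_k = R(k)·t_k = 5**k*(-3*k**3 - 3*k**2 + 4*k - 3).
Verify: 5**k*(-12*k**3 - 57*k**2 - 59*k - 22) matches t_k.

Yes. s_k = 5^{k} \left(- 3 k^{3} - 3 k^{2} + 4 k - 3\right).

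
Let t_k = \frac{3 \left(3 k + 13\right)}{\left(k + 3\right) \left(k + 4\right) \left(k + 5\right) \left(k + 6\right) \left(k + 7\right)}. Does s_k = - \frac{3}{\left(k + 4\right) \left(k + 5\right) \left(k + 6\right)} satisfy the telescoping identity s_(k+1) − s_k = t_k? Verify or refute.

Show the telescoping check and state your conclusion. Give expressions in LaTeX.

s_(k+1) = -3/((k + 5)*(k + 6)*(k + 7))
s_(k+1) − s_k = 9/((k + 4)*(k + 5)*(k + 6)*(k + 7))
(s_(k+1) − s_k) − t_k = -12/((k + 3)*(k + 4)*(k + 5)*(k + 6)*(k + 7))

Invalid: residual - \frac{12}{k^{5} + 25 k^{4} + 245 k^{3} + 1175 k^{2} + 2754 k + 2520} ≠ 0.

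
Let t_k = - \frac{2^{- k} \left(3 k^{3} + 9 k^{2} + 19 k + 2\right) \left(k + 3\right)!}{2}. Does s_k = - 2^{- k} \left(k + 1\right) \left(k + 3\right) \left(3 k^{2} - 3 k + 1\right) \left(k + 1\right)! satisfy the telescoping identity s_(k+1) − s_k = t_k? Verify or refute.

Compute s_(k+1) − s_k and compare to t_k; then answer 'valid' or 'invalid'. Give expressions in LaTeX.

Invalid: residual \frac{2^{- k} \left(3 k^{4} + 15 k^{3} + 31 k^{2} + 46 k + 2\right) \left(k + 1\right)!}{2} ≠ 0.

s_(k+1) = -(k + 2)*(k + 4)*(3*k**2 + 3*k + 1)*factorial(k + 2)/(2*2**k)
s_(k+1) − s_k = -(3*k**5 + 21*k**4 + 67*k**3 + 120*k**2 + 78*k + 10)*factorial(k + 1)/(2*2**k)
(s_(k+1) − s_k) − t_k = (3*k**4 + 15*k**3 + 31*k**2 + 46*k + 2)*factorial(k + 1)/(2*2**k)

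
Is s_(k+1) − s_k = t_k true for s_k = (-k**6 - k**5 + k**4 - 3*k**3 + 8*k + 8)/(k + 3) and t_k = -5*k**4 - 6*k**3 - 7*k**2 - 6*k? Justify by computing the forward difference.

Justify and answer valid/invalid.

Invalid: residual 2*(2*k**5 + 11*k**4 + 12*k**3 + 13*k**2 + 10*k + 2)/(k**2 + 7*k + 12) ≠ 0.

s_(k+1) = (8*k - (k + 1)**6 - (k + 1)**5 + (k + 1)**4 - 3*(k + 1)**3 + 16)/(k + 4)
s_(k+1) − s_k = (-5*k**6 - 37*k**5 - 87*k**4 - 103*k**3 - 100*k**2 - 52*k + 4)/(k**2 + 7*k + 12)
(s_(k+1) − s_k) − t_k = 2*(2*k**5 + 11*k**4 + 12*k**3 + 13*k**2 + 10*k + 2)/(k**2 + 7*k + 12)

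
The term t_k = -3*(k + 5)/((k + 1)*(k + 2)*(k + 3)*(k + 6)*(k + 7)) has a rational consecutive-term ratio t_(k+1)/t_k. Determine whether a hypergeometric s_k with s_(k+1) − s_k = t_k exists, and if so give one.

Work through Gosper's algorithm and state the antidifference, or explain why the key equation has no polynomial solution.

r(k) = (k + 1)*(k + 6)**2/((k + 4)*(k + 5)*(k + 8)) after simplifying.
Normal form (A,B,C) = (k + 1, k + 8, k**3 + 14*k**2 + 65*k + 100).
Solve (k + 1)·f(k+1) − (k + 7)·f(k) = k**3 + 14*k**2 + 65*k + 100.
deg f ≤ 6 (via 1,1,3).
Solve for f: f(k) = k*(k + 3)*(k + 4)**2*(k + 5)**2/36 (degree 6 ≤ 6).
Then R = B(k−1)f/C = k*(k + 3)*(k + 4)*(k + 7)/36, so s_k = R(k)·t_k = k*(-k**2 - 9*k - 20)/(12*(k**3 + 9*k**2 + 20*k + 12)).
s_(k+1) − s_k = 3*(-k - 5)/(k**5 + 19*k**4 + 131*k**3 + 401*k**2 + 540*k + 252) = t_k.

s_k = k*(-k**2 - 9*k - 20)/(12*(k**3 + 9*k**2 + 20*k + 12))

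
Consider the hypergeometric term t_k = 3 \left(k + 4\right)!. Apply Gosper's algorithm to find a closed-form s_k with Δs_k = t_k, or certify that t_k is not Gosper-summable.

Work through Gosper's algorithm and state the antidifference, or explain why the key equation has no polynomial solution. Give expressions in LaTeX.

none — t_k is not Gosper-summable

r(k) = k + 5 after simplifying.
Take A(k)=k + 5, B(k)=1, C(k)=1.
Need (k + 5)·f(k+1) − (1)·f(k) = 1.
deg f ≤ -1 (via 1,0,0).
d = -1 < 0 ⇒ no nonzero polynomial f; not summable.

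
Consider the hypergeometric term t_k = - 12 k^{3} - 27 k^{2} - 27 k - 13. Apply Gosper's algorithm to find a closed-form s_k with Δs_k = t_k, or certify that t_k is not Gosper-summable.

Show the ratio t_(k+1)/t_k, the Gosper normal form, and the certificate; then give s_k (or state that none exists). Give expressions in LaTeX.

t_(k+1)/t_k = (12*k**3 + 63*k**2 + 117*k + 79)/(12*k**3 + 27*k**2 + 27*k + 13).
Factor: A=1; B=1; C=k**3 + 9*k**2/4 + 9*k/4 + 13/12.
Need (1)·f(k+1) − (1)·f(k) = k**3 + 9*k**2/4 + 9*k/4 + 13/12.
Bound: deg f ≤ 4.
Solving with deg f ≤ 4: f(k) = k*(3*k**3 + 3*k**2 + 3*k + 4)/12.
Then R = B(k−1)f/C = k*(3*k**3 + 3*k**2 + 3*k + 4)/(12*k**3 + 27*k**2 + 27*k + 13), so s_k = R(k)·t_k = k*(-3*k**3 - 3*k**2 - 3*k - 4).
Δs = -12*k**3 - 27*k**2 - 27*k - 13, as required.

s_k = k \left(- 3 k^{3} - 3 k^{2} - 3 k - 4\right)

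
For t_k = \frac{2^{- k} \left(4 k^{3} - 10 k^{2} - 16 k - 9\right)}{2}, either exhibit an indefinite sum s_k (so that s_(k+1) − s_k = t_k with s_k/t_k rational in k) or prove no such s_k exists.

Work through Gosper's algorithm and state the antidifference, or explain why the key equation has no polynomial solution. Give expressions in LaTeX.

r(k) = (4*k**3 + 2*k**2 - 24*k - 31)/(2*(4*k**3 - 10*k**2 - 16*k - 9)) after simplifying.
Take A(k)=1/2, B(k)=1, C(k)=k**3 - 5*k**2/2 - 4*k - 9/4.
Key eq: (1/2)·f(k+1) = (1)·f(k) + (k**3 - 5*k**2/2 - 4*k - 9/4).
Bound: deg f ≤ 3.
Match coefficients ⇒ f(k) = -(4*k**3 + 2*k**2 - 3)/2.
So s_k = (B(k−1)f/C)·t_k = (-2*(4*k**3 + 2*k**2 - 3)/(4*k**3 - 10*k**2 - 16*k - 9))·t_k = (-4*k**3 - 2*k**2 + 3)/2**k.
Verify: (4*k**3 - 10*k**2 - 16*k - 9)/(2*2**k) matches t_k.

s_k = 2^{- k} \left(- 4 k^{3} - 2 k^{2} + 3\right)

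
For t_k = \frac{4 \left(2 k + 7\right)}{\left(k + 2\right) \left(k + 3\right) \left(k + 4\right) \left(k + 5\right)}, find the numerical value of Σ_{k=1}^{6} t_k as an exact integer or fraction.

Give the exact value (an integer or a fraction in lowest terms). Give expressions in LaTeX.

Compute t_(k+1)/t_k: get (k + 2)*(2*k + 9)/((k + 6)*(2*k + 7)).
Take A(k)=k + 2, B(k)=k + 6, C(k)=k + 7/2.
Solve (k + 2)·f(k+1) − (k + 5)·f(k) = k + 7/2.
d = 3 from the (1,1,1) case.
Solve for f: f(k) = k*(k + 3)*(k + 6)/16 (degree 3 ≤ 3).
Get s_k = R·t_k = k*(k + 6)/(2*(k**2 + 6*k + 8)) with R(k) = B(k−1)f(k)/C(k) = k*(k + 3)*(k + 5)*(k + 6)/(8*(2*k + 7)).
s_(k+1) − s_k = 4*(2*k + 7)/(k**4 + 14*k**3 + 71*k**2 + 154*k + 120) = t_k.
Evaluate s at k=7 and k=1: 91/198 and 7/30; difference 112/495.

Σ = 112/495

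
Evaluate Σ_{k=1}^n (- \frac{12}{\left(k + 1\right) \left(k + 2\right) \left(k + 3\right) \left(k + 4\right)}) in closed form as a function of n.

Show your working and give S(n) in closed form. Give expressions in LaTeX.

S(n) = \frac{n \left(- n^{2} - 9 n - 26\right)}{6 \left(n^{3} + 9 n^{2} + 26 n + 24\right)}

Step 1: r(k) = (k + 1)/(k + 5).
Normal form (A,B,C) = (k + 1, k + 5, 1).
Solve (k + 1)·f(k+1) − (k + 4)·f(k) = 1.
From deg A=1, deg B=1, deg C=0: d=3.
Solving with deg f ≤ 3: f(k) = k*(k**2 + 6*k + 11)/18.
Certificate R = B(k−1)f/C = k*(k + 4)*(k**2 + 6*k + 11)/18 gives s_k = 2*k*(-k**2 - 6*k - 11)/(3*(k + 1)*(k + 2)*(k + 3)).
Verify: -12/(k**4 + 10*k**3 + 35*k**2 + 50*k + 24) matches t_k.
s_(n+1) = 2*(-n**3 - 9*n**2 - 26*n - 18)/(3*(n**3 + 9*n**2 + 26*n + 24)) and s_(1) = -1/2, so S(n) = n*(-n**2 - 9*n - 26)/(6*(n**3 + 9*n**2 + 26*n + 24)).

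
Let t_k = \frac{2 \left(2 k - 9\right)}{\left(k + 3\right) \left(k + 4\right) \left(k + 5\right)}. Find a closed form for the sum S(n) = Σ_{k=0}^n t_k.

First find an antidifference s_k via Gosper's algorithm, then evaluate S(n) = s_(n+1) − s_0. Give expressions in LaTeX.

S(n) = \frac{- n^{2} - 25 n - 24}{4 \left(n^{2} + 9 n + 20\right)}

Compute t_(k+1)/t_k: get (k + 3)*(2*k - 7)/((k + 6)*(2*k - 9)).
Factor: A=k + 3; B=k + 6; C=k - 9/2.
Solve (k + 3)·f(k+1) − (k + 5)·f(k) = k - 9/2.
Bound: deg f ≤ 2.
A polynomial solution: f(k) = -k*(k + 23)/16.
Certificate R = B(k−1)f/C = -k*(k + 5)*(k + 23)/(8*(2*k - 9)) gives s_k = k*(-k - 23)/(4*(k + 3)*(k + 4)).
Check: Δs_k = 2*(2*k - 9)/(k**3 + 12*k**2 + 47*k + 60). ✓
Evaluate: s_(n+1) = (-n**2 - 25*n - 24)/(4*(n**2 + 9*n + 20)); subtract s_(0) = 0 ⇒ S(n) = (-n**2 - 25*n - 24)/(4*(n**2 + 9*n + 20)).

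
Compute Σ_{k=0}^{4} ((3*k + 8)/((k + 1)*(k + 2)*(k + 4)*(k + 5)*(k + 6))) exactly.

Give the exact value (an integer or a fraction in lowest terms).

t_(k+1)/t_k = (k + 1)*(k + 4)*(3*k + 11)/((k + 3)*(k + 7)*(3*k + 8)).
A = k + 1, B = k + 7, C = k**2 + 17*k/3 + 8.
Solve (k + 1)·f(k+1) − (k + 6)·f(k) = k**2 + 17*k/3 + 8.
From deg A=1, deg B=1, deg C=2: d=5.
Coefficient equations give f(k) = k*(k + 2)*(k + 3)*(k**2 + 10*k + 29)/60.
R(k) = B(k−1)·f(k)/C(k) = k*(k + 2)*(k + 6)*(k**2 + 10*k + 29)/(20*(3*k + 8)); s_k = R·t_k = k*(k**2 + 10*k + 29)/(20*(k**3 + 10*k**2 + 29*k + 20)).
Check: Δs_k = (3*k + 8)/(k**5 + 18*k**4 + 121*k**3 + 372*k**2 + 508*k + 240). ✓
Σ_(k=0)^(4) t_k = s_(5) − s_(0) = 13/270 − (0) = 13/270.

Σ = 13/270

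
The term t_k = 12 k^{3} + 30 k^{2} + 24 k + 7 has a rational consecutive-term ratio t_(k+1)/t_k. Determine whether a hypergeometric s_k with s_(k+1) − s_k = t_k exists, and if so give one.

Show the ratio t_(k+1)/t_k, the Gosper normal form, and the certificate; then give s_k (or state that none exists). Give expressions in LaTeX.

Step 1: r(k) = (12*k**3 + 66*k**2 + 120*k + 73)/(12*k**3 + 30*k**2 + 24*k + 7).
A = 1, B = 1, C = k**3 + 5*k**2/2 + 2*k + 7/12.
f must satisfy (1)·f(k+1) − (1)·f(k) = k**3 + 5*k**2/2 + 2*k + 7/12.
deg f ≤ 4 (via 0,0,3).
Coefficient equations give f(k) = k**3*(3*k + 4)/12.
So s_k = (B(k−1)f/C)·t_k = (k**3*(3*k + 4)/(12*k**3 + 30*k**2 + 24*k + 7))·t_k = k**3*(3*k + 4).
Δs = 12*k**3 + 30*k**2 + 24*k + 7, as required.

s_k = k^{3} \left(3 k + 4\right)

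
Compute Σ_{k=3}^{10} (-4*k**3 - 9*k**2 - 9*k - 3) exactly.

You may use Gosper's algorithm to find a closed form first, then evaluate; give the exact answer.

Compute t_(k+1)/t_k: get (4*k**3 + 21*k**2 + 39*k + 25)/(4*k**3 + 9*k**2 + 9*k + 3).
Normal form (A,B,C) = (1, 1, k**3 + 9*k**2/4 + 9*k/4 + 3/4).
Set up (1)·f(k+1) − (1)·f(k) − (k**3 + 9*k**2/4 + 9*k/4 + 3/4) = 0.
d = 4 from the (0,0,3) case.
Solve for f: f(k) = k**2*(k**2 + k + 1)/4 (degree 4 ≤ 4).
Certificate R = B(k−1)f/C = k**2*(k**2 + k + 1)/(4*k**3 + 9*k**2 + 9*k + 3) gives s_k = k**2*(-k**2 - k - 1).
Verify: -4*k**3 - 9*k**2 - 9*k - 3 matches t_k.
Evaluate s at k=11 and k=3: -16093 and -117; difference -15976.

Σ = -15976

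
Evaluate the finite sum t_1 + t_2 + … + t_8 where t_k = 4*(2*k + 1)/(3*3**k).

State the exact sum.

Σ = 52448/19683

Step 1: r(k) = (2*k + 3)/(3*(2*k + 1)).
Take A(k)=1/3, B(k)=1, C(k)=k + 1/2.
Set up (1/3)·f(k+1) − (1)·f(k) − (k + 1/2) = 0.
From deg A=0, deg B=0, deg C=1: d=1.
Match coefficients ⇒ f(k) = -3*(k + 1)/2.
Get s_k = R·t_k = 4*(-k - 1)/3**k with R(k) = B(k−1)f(k)/C(k) = -3*(k + 1)/(2*k + 1).
s_(k+1) − s_k = 4*(2*k + 1)/(3*3**k) = t_k.
Sum = s_(9) − s_(1); s_(9) = -40/19683, s_(1) = -8/3 ⇒ 52448/19683.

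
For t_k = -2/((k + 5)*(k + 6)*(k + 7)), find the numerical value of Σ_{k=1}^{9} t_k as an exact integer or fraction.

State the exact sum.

r(k) = (k + 5)/(k + 8) after simplifying.
A = k + 5, B = k + 8, C = 1.
Set up (k + 5)·f(k+1) − (k + 7)·f(k) − (1) = 0.
d = 2 from the (1,1,0) case.
Solving with deg f ≤ 2: f(k) = k*(k + 11)/60.
So s_k = (B(k−1)f/C)·t_k = (k*(k + 7)*(k + 11)/60)·t_k = k*(-k - 11)/(30*(k + 5)*(k + 6)).
Verify: -2/(k**3 + 18*k**2 + 107*k + 210) matches t_k.
Telescoping: Σ = s_(10) − s_(1) = -7/240 − (-1/105) = -11/560.

Σ = -11/560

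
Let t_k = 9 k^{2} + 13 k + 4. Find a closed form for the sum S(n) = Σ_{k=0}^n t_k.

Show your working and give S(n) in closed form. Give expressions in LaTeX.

t_(k+1)/t_k = (9*k**2 + 31*k + 26)/(9*k**2 + 13*k + 4).
Factor: A=1; B=1; C=k**2 + 13*k/9 + 4/9.
Key eq: (1)·f(k+1) = (1)·f(k) + (k**2 + 13*k/9 + 4/9).
Degrees (0,0,2) ⇒ d ≤ 3.
Coefficient equations give f(k) = k*(k + 1)*(3*k - 1)/9.
R(k) = B(k−1)·f(k)/C(k) = k*(3*k - 1)/(9*k + 4); s_k = R·t_k = k*(3*k**2 + 2*k - 1).
Δs = 9*k**2 + 13*k + 4, as required.
Telescope: S(n) = s_(n+1) − s_(0) = 3*n**3 + 11*n**2 + 12*n + 4 − (0) = 3*n**3 + 11*n**2 + 12*n + 4.

S(n) = 3 n^{3} + 11 n^{2} + 12 n + 4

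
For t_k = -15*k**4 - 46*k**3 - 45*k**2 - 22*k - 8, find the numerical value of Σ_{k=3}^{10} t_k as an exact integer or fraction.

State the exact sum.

r(k) = (15*k**4 + 106*k**3 + 273*k**2 + 310*k + 136)/(15*k**4 + 46*k**3 + 45*k**2 + 22*k + 8) after simplifying.
Take A(k)=1, B(k)=1, C(k)=k**4 + 46*k**3/15 + 3*k**2 + 22*k/15 + 8/15.
Set up (1)·f(k+1) − (1)·f(k) − (k**4 + 46*k**3/15 + 3*k**2 + 22*k/15 + 8/15) = 0.
From deg A=0, deg B=0, deg C=4: d=5.
A polynomial solution: f(k) = k*(k + 1)*(3*k**3 + k**2 - 4*k + 4)/15.
Certificate R = B(k−1)f/C = k*(3*k**3 + k**2 - 4*k + 4)/(15*k**3 + 31*k**2 + 14*k + 8) gives s_k = k*(-3*k**4 - 4*k**3 + 3*k**2 - 4).
s_(k+1) − s_k = -15*k**4 - 46*k**3 - 45*k**2 - 22*k - 8 = t_k.
Σ_(k=3)^(10) t_k = s_(11) − s_(3) = -537768 − (-984) = -536784.

Σ = -536784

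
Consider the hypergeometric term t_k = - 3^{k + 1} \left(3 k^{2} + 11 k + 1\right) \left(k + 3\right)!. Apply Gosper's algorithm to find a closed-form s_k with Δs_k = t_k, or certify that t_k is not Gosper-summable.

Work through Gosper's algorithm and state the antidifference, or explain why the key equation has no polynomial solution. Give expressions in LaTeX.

s_k = - 3^{k + 1} \left(k - 1\right) \left(k + 3\right)!

r(k) = 3*(3*k**3 + 29*k**2 + 83*k + 60)/(3*k**2 + 11*k + 1) after simplifying.
A = 3*k + 12, B = 1, C = k**2 + 11*k/3 + 1/3.
Key eq: (3*k + 12)·f(k+1) = (1)·f(k) + (k**2 + 11*k/3 + 1/3).
deg f ≤ 1 (via 1,0,2).
Match coefficients ⇒ f(k) = (k - 1)/3.
Certificate R = B(k−1)f/C = (k - 1)/(3*k**2 + 11*k + 1) gives s_k = -3**(k + 1)*(k - 1)*factorial(k + 3).
Check: Δs_k = -3**(k + 1)*(3*k**2 + 11*k + 1)*factorial(k + 3). ✓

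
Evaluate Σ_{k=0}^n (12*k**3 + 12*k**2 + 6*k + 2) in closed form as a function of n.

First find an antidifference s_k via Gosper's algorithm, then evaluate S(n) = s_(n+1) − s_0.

S(n) = 3*n**4 + 10*n**3 + 12*n**2 + 7*n + 2

r(k) = (6*k**3 + 24*k**2 + 33*k + 16)/(6*k**3 + 6*k**2 + 3*k + 1) after simplifying.
Normal form (A,B,C) = (1, 1, k**3 + k**2 + k/2 + 1/6).
Set up (1)·f(k+1) − (1)·f(k) − (k**3 + k**2 + k/2 + 1/6) = 0.
From deg A=0, deg B=0, deg C=3: d=4.
Solve for f: f(k) = k*(3*k**3 - 2*k**2 + 1)/12 (degree 4 ≤ 4).
So s_k = (B(k−1)f/C)·t_k = (k*(3*k**3 - 2*k**2 + 1)/(2*(6*k**3 + 6*k**2 + 3*k + 1)))·t_k = 3*k**4 - 2*k**3 + k.
s_(k+1) − s_k = 12*k**3 + 12*k**2 + 6*k + 2 = t_k.
Telescope: S(n) = s_(n+1) − s_(0) = 3*n**4 + 10*n**3 + 12*n**2 + 7*n + 2 − (0) = 3*n**4 + 10*n**3 + 12*n**2 + 7*n + 2.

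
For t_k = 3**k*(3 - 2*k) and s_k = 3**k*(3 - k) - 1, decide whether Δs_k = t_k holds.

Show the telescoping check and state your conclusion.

s_(k+1) = 3**(k + 1)*(2 - k) - 1
s_(k+1) − s_k = 3**k*(3 - 2*k)
(s_(k+1) − s_k) − t_k = 0

valid; difference matches t_k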